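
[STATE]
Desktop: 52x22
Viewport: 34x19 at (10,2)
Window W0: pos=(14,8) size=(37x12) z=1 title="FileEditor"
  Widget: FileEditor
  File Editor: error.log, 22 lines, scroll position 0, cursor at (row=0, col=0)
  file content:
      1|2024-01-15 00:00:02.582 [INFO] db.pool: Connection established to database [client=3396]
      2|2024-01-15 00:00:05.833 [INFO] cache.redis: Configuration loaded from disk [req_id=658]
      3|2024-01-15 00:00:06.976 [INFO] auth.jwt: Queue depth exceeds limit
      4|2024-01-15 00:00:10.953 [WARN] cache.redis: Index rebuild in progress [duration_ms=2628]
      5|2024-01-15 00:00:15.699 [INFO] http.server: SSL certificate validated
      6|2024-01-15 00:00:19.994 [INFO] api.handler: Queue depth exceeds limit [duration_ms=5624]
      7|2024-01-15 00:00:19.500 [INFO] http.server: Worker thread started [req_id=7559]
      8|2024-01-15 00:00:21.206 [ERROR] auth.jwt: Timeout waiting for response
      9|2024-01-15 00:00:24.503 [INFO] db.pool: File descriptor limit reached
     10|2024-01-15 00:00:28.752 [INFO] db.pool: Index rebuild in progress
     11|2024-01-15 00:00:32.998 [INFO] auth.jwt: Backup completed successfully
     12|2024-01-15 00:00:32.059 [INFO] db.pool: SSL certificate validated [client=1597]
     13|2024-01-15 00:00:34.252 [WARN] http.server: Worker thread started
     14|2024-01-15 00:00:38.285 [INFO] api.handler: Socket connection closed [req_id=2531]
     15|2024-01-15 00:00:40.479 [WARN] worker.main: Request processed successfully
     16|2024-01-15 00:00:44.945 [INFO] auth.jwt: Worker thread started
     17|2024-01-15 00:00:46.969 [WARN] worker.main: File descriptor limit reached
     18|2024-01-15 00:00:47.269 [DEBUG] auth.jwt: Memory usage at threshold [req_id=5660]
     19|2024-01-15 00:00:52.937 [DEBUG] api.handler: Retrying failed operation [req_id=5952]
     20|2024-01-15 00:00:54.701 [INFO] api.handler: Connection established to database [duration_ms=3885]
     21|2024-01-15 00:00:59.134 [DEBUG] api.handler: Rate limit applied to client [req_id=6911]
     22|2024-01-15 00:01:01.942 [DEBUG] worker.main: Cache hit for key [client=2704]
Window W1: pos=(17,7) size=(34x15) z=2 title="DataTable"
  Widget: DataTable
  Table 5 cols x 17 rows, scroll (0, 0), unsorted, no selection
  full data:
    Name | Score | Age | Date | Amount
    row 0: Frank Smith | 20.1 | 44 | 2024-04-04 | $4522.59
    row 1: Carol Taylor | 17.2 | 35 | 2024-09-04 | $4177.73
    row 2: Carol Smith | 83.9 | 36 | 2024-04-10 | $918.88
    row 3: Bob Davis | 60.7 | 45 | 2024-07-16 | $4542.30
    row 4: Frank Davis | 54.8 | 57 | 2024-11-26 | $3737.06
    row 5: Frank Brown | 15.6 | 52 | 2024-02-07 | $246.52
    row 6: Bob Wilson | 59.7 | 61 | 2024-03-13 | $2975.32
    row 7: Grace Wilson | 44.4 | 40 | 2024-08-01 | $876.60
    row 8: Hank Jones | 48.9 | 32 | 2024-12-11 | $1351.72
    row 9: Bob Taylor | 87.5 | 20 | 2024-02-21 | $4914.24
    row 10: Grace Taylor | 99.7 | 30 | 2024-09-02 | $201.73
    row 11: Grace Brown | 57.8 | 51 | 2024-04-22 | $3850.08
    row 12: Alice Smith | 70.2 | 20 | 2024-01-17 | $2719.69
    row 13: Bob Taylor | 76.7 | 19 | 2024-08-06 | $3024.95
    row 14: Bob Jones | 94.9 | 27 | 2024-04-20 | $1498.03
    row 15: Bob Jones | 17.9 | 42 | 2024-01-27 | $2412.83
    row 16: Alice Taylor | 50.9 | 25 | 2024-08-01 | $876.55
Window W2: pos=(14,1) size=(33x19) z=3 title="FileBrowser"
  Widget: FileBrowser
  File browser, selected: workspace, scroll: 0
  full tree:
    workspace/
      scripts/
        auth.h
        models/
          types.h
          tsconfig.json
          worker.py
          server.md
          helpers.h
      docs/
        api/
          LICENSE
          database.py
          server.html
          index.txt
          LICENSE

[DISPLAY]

    ┃ FileBrowser                 
    ┠─────────────────────────────
    ┃> [-] workspace/             
    ┃    [+] scripts/             
    ┃    [+] docs/                
    ┃                             
    ┃                             
    ┃                             
    ┃                             
    ┃                             
    ┃                             
    ┃                             
    ┃                             
    ┃                             
    ┃                             
    ┃                             
    ┃                             
    ┗━━━━━━━━━━━━━━━━━━━━━━━━━━━━━
       ┃Hank Jones  │48.9 │32 │202


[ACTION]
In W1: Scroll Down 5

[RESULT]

    ┃ FileBrowser                 
    ┠─────────────────────────────
    ┃> [-] workspace/             
    ┃    [+] scripts/             
    ┃    [+] docs/                
    ┃                             
    ┃                             
    ┃                             
    ┃                             
    ┃                             
    ┃                             
    ┃                             
    ┃                             
    ┃                             
    ┃                             
    ┃                             
    ┃                             
    ┗━━━━━━━━━━━━━━━━━━━━━━━━━━━━━
       ┃Bob Taylor  │76.7 │19 │202


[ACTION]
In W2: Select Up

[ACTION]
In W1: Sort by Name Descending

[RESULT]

    ┃ FileBrowser                 
    ┠─────────────────────────────
    ┃> [-] workspace/             
    ┃    [+] scripts/             
    ┃    [+] docs/                
    ┃                             
    ┃                             
    ┃                             
    ┃                             
    ┃                             
    ┃                             
    ┃                             
    ┃                             
    ┃                             
    ┃                             
    ┃                             
    ┃                             
    ┗━━━━━━━━━━━━━━━━━━━━━━━━━━━━━
       ┃Bob Jones   │17.9 │42 │202


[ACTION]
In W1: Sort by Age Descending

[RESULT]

    ┃ FileBrowser                 
    ┠─────────────────────────────
    ┃> [-] workspace/             
    ┃    [+] scripts/             
    ┃    [+] docs/                
    ┃                             
    ┃                             
    ┃                             
    ┃                             
    ┃                             
    ┃                             
    ┃                             
    ┃                             
    ┃                             
    ┃                             
    ┃                             
    ┃                             
    ┗━━━━━━━━━━━━━━━━━━━━━━━━━━━━━
       ┃Alice Taylor│50.9 │25 │202


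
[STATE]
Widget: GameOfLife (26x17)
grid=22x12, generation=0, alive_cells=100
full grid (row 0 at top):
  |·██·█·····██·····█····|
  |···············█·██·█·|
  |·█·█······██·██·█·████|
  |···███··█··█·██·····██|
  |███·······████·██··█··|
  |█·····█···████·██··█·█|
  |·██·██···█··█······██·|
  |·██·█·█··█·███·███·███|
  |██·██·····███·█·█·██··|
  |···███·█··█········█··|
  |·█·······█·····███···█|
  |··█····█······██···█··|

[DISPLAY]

Gen: 0                    
·██·█·····██·····█····    
···············█·██·█·    
·█·█······██·██·█·████    
···███··█··█·██·····██    
███·······████·██··█··    
█·····█···████·██··█·█    
·██·██···█··█······██·    
·██·█·█··█·███·███·███    
██·██·····███·█·█·██··    
···███·█··█········█··    
·█·······█·····███···█    
··█····█······██···█··    
                          
                          
                          
                          


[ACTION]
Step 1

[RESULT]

Gen: 1                    
················███···    
·█·█········█·██····██    
··██······██·█··█·█···    
█··██····█······███··█    
██████···█······█··█·█    
█··█·█···█·····██·██··    
█·█·█·█··█·······█····    
·········█····████···█    
██····█··█····█·█·····    
██·█·█···██········██·    
··███·█·█·····███·█·█·    
··············██······    
                          
                          
                          
                          


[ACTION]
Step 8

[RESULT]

Gen: 9                    
··········█···········    
·········█·██·········    
···█·········███······    
··█·█····███·█··█·····    
··█·█·█····█··███·····    
·███···█·······███····    
······███·█····█·███··    
·████··█·█··████·███··    
·█·······█······█·███·    
·███···██·····█·██████    
··█████···█······████·    
···········█·██···██··    
                          
                          
                          
                          


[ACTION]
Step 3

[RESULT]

Gen: 12                   
······················    
·········██···█·······    
····█····█············    
····██···█············    
··█··██···█··█········    
··██··██·█····█·······    
·█··█·█·████··········    
·██···█████··██·······    
█···██··███····█······    
██··█··········███··██    
·███··········█··█··██    
··██··········███·····    
                          
                          
                          
                          


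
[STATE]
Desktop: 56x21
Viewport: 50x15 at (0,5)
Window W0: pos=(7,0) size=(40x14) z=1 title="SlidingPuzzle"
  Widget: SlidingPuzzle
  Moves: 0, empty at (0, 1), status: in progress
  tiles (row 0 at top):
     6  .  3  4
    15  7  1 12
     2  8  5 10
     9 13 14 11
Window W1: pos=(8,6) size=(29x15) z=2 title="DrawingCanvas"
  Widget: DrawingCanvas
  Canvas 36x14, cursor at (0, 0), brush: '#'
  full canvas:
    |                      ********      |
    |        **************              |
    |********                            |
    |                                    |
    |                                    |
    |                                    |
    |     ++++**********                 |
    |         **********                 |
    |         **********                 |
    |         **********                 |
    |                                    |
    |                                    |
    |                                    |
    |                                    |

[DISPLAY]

       ┃├────┼────┼────┼────┤                 ┃   
       ┃┏━━━━━━━━━━━━━━━━━━━━━━━━━━━┓         ┃   
       ┃┃ DrawingCanvas             ┃         ┃   
       ┃┠───────────────────────────┨         ┃   
       ┃┃+                     *****┃         ┃   
       ┃┃        **************     ┃         ┃   
       ┃┃********                   ┃         ┃   
       ┃┃                           ┃         ┃   
       ┗┃                           ┃━━━━━━━━━┛   
        ┃                           ┃             
        ┃     ++++**********        ┃             
        ┃         **********        ┃             
        ┃         **********        ┃             
        ┃         **********        ┃             
        ┃                           ┃             


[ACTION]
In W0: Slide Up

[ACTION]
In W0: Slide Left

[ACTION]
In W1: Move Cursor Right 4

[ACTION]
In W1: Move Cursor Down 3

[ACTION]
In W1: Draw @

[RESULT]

       ┃├────┼────┼────┼────┤                 ┃   
       ┃┏━━━━━━━━━━━━━━━━━━━━━━━━━━━┓         ┃   
       ┃┃ DrawingCanvas             ┃         ┃   
       ┃┠───────────────────────────┨         ┃   
       ┃┃                      *****┃         ┃   
       ┃┃        **************     ┃         ┃   
       ┃┃********                   ┃         ┃   
       ┃┃    @                      ┃         ┃   
       ┗┃                           ┃━━━━━━━━━┛   
        ┃                           ┃             
        ┃     ++++**********        ┃             
        ┃         **********        ┃             
        ┃         **********        ┃             
        ┃         **********        ┃             
        ┃                           ┃             


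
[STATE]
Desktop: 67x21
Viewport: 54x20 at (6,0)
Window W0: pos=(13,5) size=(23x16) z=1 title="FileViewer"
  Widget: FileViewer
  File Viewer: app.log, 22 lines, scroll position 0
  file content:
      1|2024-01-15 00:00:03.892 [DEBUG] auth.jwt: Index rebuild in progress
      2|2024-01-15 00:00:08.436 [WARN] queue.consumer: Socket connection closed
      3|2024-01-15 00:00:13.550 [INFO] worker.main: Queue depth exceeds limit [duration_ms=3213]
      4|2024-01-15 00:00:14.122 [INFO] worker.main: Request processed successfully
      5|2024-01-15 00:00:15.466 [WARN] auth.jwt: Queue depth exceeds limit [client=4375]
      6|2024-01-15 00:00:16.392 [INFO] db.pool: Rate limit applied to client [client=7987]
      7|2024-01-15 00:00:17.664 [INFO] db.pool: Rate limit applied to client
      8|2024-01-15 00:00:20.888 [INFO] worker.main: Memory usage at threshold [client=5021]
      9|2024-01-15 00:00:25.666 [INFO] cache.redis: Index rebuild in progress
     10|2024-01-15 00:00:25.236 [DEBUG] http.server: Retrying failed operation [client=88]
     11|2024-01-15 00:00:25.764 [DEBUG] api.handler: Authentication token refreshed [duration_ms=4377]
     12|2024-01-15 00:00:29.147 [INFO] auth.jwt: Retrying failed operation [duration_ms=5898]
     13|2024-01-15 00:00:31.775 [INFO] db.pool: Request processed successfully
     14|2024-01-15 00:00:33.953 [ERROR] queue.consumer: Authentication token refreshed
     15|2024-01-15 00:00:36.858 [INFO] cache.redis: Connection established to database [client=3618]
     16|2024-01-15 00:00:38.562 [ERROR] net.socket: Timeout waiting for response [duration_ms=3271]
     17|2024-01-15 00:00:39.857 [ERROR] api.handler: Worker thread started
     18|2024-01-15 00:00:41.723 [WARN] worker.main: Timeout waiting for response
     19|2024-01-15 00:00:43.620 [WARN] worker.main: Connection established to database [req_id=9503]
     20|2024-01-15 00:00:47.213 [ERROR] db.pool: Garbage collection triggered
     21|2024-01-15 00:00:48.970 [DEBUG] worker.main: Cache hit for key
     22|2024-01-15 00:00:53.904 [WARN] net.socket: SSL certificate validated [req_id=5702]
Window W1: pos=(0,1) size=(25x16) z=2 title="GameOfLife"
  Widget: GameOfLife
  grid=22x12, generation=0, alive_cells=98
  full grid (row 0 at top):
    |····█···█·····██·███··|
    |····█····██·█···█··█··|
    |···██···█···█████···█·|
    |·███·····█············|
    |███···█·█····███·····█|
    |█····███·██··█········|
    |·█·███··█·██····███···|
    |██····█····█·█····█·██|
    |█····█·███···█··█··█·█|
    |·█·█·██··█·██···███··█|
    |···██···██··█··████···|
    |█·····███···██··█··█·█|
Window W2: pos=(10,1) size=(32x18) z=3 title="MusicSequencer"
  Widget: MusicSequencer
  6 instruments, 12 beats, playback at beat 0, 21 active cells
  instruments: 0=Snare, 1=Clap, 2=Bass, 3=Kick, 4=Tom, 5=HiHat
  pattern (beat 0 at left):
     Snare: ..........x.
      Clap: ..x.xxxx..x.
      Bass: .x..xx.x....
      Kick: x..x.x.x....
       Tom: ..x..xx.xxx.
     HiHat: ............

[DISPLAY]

                                                      
━━━━┏━━━━━━━━━━━━━━━━━━━━━━━━━━━━━━┓                  
OfLi┃ MusicSequencer               ┃                  
────┠──────────────────────────────┨                  
0   ┃      ▼12345678901            ┃                  
···█┃ Snare··········█·            ┃                  
····┃  Clap··█·████··█·            ┃                  
···█┃  Bass·█··██·█····            ┃                  
····┃  Kick█··█·█·█····            ┃                  
·█·█┃   Tom··█··██·███·            ┃                  
███·┃ HiHat············            ┃                  
█··█┃                              ┃                  
·█··┃                              ┃                  
█·██┃                              ┃                  
██··┃                              ┃                  
···█┃                              ┃                  
━━━━┃                              ┃                  
    ┃                              ┃                  
    ┗━━━━━━━━━━━━━━━━━━━━━━━━━━━━━━┛                  
       ┃2024-01-15 00:00:29.▼┃                        


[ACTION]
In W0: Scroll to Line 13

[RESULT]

                                                      
━━━━┏━━━━━━━━━━━━━━━━━━━━━━━━━━━━━━┓                  
OfLi┃ MusicSequencer               ┃                  
────┠──────────────────────────────┨                  
0   ┃      ▼12345678901            ┃                  
···█┃ Snare··········█·            ┃                  
····┃  Clap··█·████··█·            ┃                  
···█┃  Bass·█··██·█····            ┃                  
····┃  Kick█··█·█·█····            ┃                  
·█·█┃   Tom··█··██·███·            ┃                  
███·┃ HiHat············            ┃                  
█··█┃                              ┃                  
·█··┃                              ┃                  
█·██┃                              ┃                  
██··┃                              ┃                  
···█┃                              ┃                  
━━━━┃                              ┃                  
    ┃                              ┃                  
    ┗━━━━━━━━━━━━━━━━━━━━━━━━━━━━━━┛                  
       ┃2024-01-15 00:00:53.▼┃                        


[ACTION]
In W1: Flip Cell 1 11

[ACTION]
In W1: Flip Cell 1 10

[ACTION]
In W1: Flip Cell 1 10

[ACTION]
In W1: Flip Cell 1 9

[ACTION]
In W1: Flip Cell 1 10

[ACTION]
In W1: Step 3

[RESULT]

                                                      
━━━━┏━━━━━━━━━━━━━━━━━━━━━━━━━━━━━━┓                  
OfLi┃ MusicSequencer               ┃                  
────┠──────────────────────────────┨                  
3   ┃      ▼12345678901            ┃                  
····┃ Snare··········█·            ┃                  
█···┃  Clap··█·████··█·            ┃                  
·█·█┃  Bass·█··██·█····            ┃                  
·█··┃  Kick█··█·█·█····            ┃                  
····┃   Tom··█··██·███·            ┃                  
█·█·┃ HiHat············            ┃                  
██··┃                              ┃                  
█·██┃                              ┃                  
···█┃                              ┃                  
····┃                              ┃                  
█···┃                              ┃                  
━━━━┃                              ┃                  
    ┃                              ┃                  
    ┗━━━━━━━━━━━━━━━━━━━━━━━━━━━━━━┛                  
       ┃2024-01-15 00:00:53.▼┃                        


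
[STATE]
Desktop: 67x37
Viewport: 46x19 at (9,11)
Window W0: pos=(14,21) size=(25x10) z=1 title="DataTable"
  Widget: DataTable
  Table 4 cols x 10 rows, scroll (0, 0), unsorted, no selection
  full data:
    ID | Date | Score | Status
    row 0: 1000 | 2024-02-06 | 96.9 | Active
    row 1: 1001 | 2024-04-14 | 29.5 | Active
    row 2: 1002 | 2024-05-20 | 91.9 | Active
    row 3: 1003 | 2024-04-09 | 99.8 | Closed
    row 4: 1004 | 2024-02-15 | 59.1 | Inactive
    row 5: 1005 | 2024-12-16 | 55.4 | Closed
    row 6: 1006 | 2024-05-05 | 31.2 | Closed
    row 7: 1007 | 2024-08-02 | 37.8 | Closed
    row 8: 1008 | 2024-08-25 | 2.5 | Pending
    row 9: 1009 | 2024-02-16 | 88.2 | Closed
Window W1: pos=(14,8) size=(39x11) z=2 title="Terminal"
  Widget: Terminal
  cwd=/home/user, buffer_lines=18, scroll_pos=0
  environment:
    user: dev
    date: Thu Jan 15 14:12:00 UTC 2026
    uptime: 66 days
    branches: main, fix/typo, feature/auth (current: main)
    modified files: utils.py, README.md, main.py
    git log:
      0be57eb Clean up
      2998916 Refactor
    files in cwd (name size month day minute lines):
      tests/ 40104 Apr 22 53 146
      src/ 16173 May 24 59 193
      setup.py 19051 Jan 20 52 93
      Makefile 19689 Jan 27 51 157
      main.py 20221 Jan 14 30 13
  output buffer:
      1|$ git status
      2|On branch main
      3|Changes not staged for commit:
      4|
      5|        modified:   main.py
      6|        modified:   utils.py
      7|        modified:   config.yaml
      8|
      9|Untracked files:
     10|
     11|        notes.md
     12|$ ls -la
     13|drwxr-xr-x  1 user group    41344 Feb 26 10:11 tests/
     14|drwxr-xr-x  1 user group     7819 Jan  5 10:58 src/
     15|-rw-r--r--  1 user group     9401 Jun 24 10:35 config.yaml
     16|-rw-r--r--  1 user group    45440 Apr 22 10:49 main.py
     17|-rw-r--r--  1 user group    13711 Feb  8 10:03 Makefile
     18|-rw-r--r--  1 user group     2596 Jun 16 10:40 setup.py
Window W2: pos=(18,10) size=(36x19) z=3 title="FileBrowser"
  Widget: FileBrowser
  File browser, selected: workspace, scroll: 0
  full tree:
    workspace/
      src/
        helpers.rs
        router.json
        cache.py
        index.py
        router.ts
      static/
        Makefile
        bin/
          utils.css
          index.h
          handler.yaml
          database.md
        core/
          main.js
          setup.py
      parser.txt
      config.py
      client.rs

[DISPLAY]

     ┃$ g┃ FileBrowser                      ┃ 
     ┃On ┠──────────────────────────────────┨ 
     ┃Cha┃> [-] workspace/                  ┃ 
     ┃   ┃    [+] src/                      ┃ 
     ┃   ┃    [+] static/                   ┃ 
     ┃   ┃    parser.txt                    ┃ 
     ┃   ┃    config.py                     ┃ 
     ┗━━━┃    client.rs                     ┃ 
         ┃                                  ┃ 
         ┃                                  ┃ 
     ┏━━━┃                                  ┃ 
     ┃ Da┃                                  ┃ 
     ┠───┃                                  ┃ 
     ┃ID ┃                                  ┃ 
     ┃───┃                                  ┃ 
     ┃100┃                                  ┃ 
     ┃100┃                                  ┃ 
     ┃100┗━━━━━━━━━━━━━━━━━━━━━━━━━━━━━━━━━━┛ 
     ┃1003│2024-04-09│99.8 │C┃                


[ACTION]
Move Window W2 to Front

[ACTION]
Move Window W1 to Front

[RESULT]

     ┃$ git status                         ┃┃ 
     ┃On branch main                       ┃┨ 
     ┃Changes not staged for commit:       ┃┃ 
     ┃                                     ┃┃ 
     ┃        modified:   main.py          ┃┃ 
     ┃        modified:   utils.py         ┃┃ 
     ┃        modified:   config.yaml      ┃┃ 
     ┗━━━━━━━━━━━━━━━━━━━━━━━━━━━━━━━━━━━━━┛┃ 
         ┃                                  ┃ 
         ┃                                  ┃ 
     ┏━━━┃                                  ┃ 
     ┃ Da┃                                  ┃ 
     ┠───┃                                  ┃ 
     ┃ID ┃                                  ┃ 
     ┃───┃                                  ┃ 
     ┃100┃                                  ┃ 
     ┃100┃                                  ┃ 
     ┃100┗━━━━━━━━━━━━━━━━━━━━━━━━━━━━━━━━━━┛ 
     ┃1003│2024-04-09│99.8 │C┃                


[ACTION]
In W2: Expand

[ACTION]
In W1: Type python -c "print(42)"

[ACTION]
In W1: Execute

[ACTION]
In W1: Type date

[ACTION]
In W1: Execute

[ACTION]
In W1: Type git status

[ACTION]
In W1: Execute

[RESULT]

     ┃On branch main                       ┃┃ 
     ┃Changes not staged for commit:       ┃┨ 
     ┃                                     ┃┃ 
     ┃        modified:   utils.py         ┃┃ 
     ┃        modified:   README.md        ┃┃ 
     ┃        modified:   main.py          ┃┃ 
     ┃$ █                                  ┃┃ 
     ┗━━━━━━━━━━━━━━━━━━━━━━━━━━━━━━━━━━━━━┛┃ 
         ┃                                  ┃ 
         ┃                                  ┃ 
     ┏━━━┃                                  ┃ 
     ┃ Da┃                                  ┃ 
     ┠───┃                                  ┃ 
     ┃ID ┃                                  ┃ 
     ┃───┃                                  ┃ 
     ┃100┃                                  ┃ 
     ┃100┃                                  ┃ 
     ┃100┗━━━━━━━━━━━━━━━━━━━━━━━━━━━━━━━━━━┛ 
     ┃1003│2024-04-09│99.8 │C┃                


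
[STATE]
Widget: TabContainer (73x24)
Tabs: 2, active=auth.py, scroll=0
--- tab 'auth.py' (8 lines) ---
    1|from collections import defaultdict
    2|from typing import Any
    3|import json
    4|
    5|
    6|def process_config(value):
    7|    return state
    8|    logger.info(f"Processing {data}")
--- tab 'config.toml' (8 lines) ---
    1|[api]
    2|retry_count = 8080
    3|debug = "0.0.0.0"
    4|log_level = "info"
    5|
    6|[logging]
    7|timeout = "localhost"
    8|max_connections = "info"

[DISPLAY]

[auth.py]│ config.toml                                                   
─────────────────────────────────────────────────────────────────────────
from collections import defaultdict                                      
from typing import Any                                                   
import json                                                              
                                                                         
                                                                         
def process_config(value):                                               
    return state                                                         
    logger.info(f"Processing {data}")                                    
                                                                         
                                                                         
                                                                         
                                                                         
                                                                         
                                                                         
                                                                         
                                                                         
                                                                         
                                                                         
                                                                         
                                                                         
                                                                         
                                                                         


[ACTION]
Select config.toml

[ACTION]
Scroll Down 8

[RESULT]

 auth.py │[config.toml]                                                  
─────────────────────────────────────────────────────────────────────────
max_connections = "info"                                                 
                                                                         
                                                                         
                                                                         
                                                                         
                                                                         
                                                                         
                                                                         
                                                                         
                                                                         
                                                                         
                                                                         
                                                                         
                                                                         
                                                                         
                                                                         
                                                                         
                                                                         
                                                                         
                                                                         
                                                                         
                                                                         


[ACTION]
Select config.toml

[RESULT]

 auth.py │[config.toml]                                                  
─────────────────────────────────────────────────────────────────────────
[api]                                                                    
retry_count = 8080                                                       
debug = "0.0.0.0"                                                        
log_level = "info"                                                       
                                                                         
[logging]                                                                
timeout = "localhost"                                                    
max_connections = "info"                                                 
                                                                         
                                                                         
                                                                         
                                                                         
                                                                         
                                                                         
                                                                         
                                                                         
                                                                         
                                                                         
                                                                         
                                                                         
                                                                         
                                                                         


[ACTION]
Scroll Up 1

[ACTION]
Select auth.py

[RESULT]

[auth.py]│ config.toml                                                   
─────────────────────────────────────────────────────────────────────────
from collections import defaultdict                                      
from typing import Any                                                   
import json                                                              
                                                                         
                                                                         
def process_config(value):                                               
    return state                                                         
    logger.info(f"Processing {data}")                                    
                                                                         
                                                                         
                                                                         
                                                                         
                                                                         
                                                                         
                                                                         
                                                                         
                                                                         
                                                                         
                                                                         
                                                                         
                                                                         
                                                                         


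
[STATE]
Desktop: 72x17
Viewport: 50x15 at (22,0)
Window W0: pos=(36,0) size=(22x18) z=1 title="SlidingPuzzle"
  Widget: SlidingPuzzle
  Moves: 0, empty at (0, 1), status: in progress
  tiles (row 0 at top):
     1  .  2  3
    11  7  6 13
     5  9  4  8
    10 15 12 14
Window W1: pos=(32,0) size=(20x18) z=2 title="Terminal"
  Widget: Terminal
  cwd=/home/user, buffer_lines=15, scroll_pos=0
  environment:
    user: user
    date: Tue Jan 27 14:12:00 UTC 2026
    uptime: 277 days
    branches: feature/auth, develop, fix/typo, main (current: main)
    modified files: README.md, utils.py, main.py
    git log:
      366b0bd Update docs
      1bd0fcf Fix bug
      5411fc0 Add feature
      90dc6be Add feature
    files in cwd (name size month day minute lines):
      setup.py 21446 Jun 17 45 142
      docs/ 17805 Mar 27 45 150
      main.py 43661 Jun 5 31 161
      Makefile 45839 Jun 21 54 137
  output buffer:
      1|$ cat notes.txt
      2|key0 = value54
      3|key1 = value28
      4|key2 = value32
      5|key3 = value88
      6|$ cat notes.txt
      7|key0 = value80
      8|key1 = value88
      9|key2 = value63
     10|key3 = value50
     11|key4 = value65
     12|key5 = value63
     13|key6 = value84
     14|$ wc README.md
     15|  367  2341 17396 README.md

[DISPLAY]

          ┏━━━━━━━━━━━━━━━━━━┓━━━━━┓              
          ┃ Terminal         ┃     ┃              
          ┠──────────────────┨─────┨              
          ┃$ cat notes.txt   ┃┬────┃              
          ┃key0 = value54    ┃│  3 ┃              
          ┃key1 = value28    ┃┼────┃              
          ┃key2 = value32    ┃│ 13 ┃              
          ┃key3 = value88    ┃┼────┃              
          ┃$ cat notes.txt   ┃│  8 ┃              
          ┃key0 = value80    ┃┼────┃              
          ┃key1 = value88    ┃│ 14 ┃              
          ┃key2 = value63    ┃┴────┃              
          ┃key3 = value50    ┃     ┃              
          ┃key4 = value65    ┃     ┃              
          ┃key5 = value63    ┃     ┃              


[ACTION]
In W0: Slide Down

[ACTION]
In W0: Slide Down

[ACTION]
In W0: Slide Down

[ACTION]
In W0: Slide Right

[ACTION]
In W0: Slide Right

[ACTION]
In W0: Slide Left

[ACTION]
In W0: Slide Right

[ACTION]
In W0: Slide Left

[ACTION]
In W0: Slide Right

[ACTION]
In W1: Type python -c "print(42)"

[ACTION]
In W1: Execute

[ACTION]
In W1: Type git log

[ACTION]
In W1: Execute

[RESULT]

          ┏━━━━━━━━━━━━━━━━━━┓━━━━━┓              
          ┃ Terminal         ┃     ┃              
          ┠──────────────────┨─────┨              
          ┃key3 = value50    ┃┬────┃              
          ┃key4 = value65    ┃│  3 ┃              
          ┃key5 = value63    ┃┼────┃              
          ┃key6 = value84    ┃│ 13 ┃              
          ┃$ wc README.md    ┃┼────┃              
          ┃  367  2341 17396 ┃│  8 ┃              
          ┃$ python -c "print┃┼────┃              
          ┃42                ┃│ 14 ┃              
          ┃$ git log         ┃┴────┃              
          ┃366b0bd Update doc┃     ┃              
          ┃1bd0fcf Fix bug   ┃     ┃              
          ┃5411fc0 Add featur┃     ┃              
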